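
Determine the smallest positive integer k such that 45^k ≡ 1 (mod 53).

52

ord(45) | φ(53) = 53 − 1 = 52 = 2^2 · 13.
Divisors of 52: 1, 2, 4, 13, 26, 52.
Compute 45^d (mod 53) for the divisors d until we hit 1:
45^1 ≡ 45 (mod 53)
45^2 ≡ 11 (mod 53)
45^4 ≡ 15 (mod 53)
45^13 ≡ 30 (mod 53)
45^26 ≡ 52 (mod 53)
45^52 ≡ 1 (mod 53) ✓
Hence ord(45) = 52.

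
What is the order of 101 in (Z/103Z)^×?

102

The order of 101 must divide φ(103) = 103 − 1 = 102 = 2 · 3 · 17.
Divisors of 102: 1, 2, 3, 6, 17, 34, 51, 102.
Check 101^d mod 103 for each divisor in increasing order:
101^1 ≡ 101 (mod 103)
101^2 ≡ 4 (mod 103)
101^3 ≡ 95 (mod 103)
101^6 ≡ 64 (mod 103)
101^17 ≡ 47 (mod 103)
101^34 ≡ 46 (mod 103)
101^51 ≡ 102 (mod 103)
101^102 ≡ 1 (mod 103) ✓
Hence ord(101) = 102.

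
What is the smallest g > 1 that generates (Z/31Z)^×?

3

φ(31) = 31 − 1 = 30 = 2 · 3 · 5.
Test candidates g = 2, 3, … against the prime factors q ∈ {2, 3, 5} of φ(31): g is a generator iff g^(30/q) ≢ 1 for every such q.
g = 2: 2^15 ≡ 1 — hits 1, so not a primitive root.
g = 3: 3^15 ≡ 30; 3^10 ≡ 25; 3^6 ≡ 16 — none is 1, so 3 is a primitive root.
So 3 is the smallest generator of (Z/31Z)^×.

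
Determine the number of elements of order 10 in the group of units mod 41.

4

φ(41) = 41 − 1 = 40 = 2^3 · 5.
In a cyclic group of order 40, there are φ(d) elements of order d for each divisor d of 40, and zero for non-divisors.
10 = 2 · 5 divides 40, and φ(10) = 4.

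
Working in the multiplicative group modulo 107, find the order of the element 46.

106

The order of 46 must divide φ(107) = 107 − 1 = 106 = 2 · 53.
Divisors of 106: 1, 2, 53, 106.
Check 46^d mod 107 for each divisor in increasing order:
46^1 ≡ 46
46^2 ≡ 83
46^53 ≡ 106
46^106 ≡ 1
Therefore the multiplicative order of 46 modulo 107 is 106.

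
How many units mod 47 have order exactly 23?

φ(47) = 47 − 1 = 46 = 2 · 23.
(Z/47Z)^× is cyclic (|G| = 46); a cyclic group of order m has exactly φ(d) elements of each order d | m, and none otherwise.
23 | 46, and φ(23) = 23 − 1 = 22.

22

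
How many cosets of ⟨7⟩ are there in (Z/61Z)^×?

1

Since 7 ∈ (Z/61Z)^×, its order divides φ(61) = 61 − 1 = 60 = 2^2 · 3 · 5.
Divisors of 60: 1, 2, 3, 4, 5, 6, 10, 12, 15, 20, 30, 60.
Check 7^d mod 61 for each divisor in increasing order:
7^1 ≡ 7 (mod 61)
7^2 ≡ 49 (mod 61)
7^3 ≡ 38 (mod 61)
7^4 ≡ 22 (mod 61)
7^5 ≡ 32 (mod 61)
7^6 ≡ 41 (mod 61)
7^10 ≡ 48 (mod 61)
7^12 ≡ 34 (mod 61)
7^15 ≡ 11 (mod 61)
7^20 ≡ 47 (mod 61)
7^30 ≡ 60 (mod 61)
7^60 ≡ 1 (mod 61) ✓
So ord_61(7) = 60, hence |⟨7⟩| = 60.
Index = |(Z/61Z)^×| / |⟨7⟩| = 60 / 60 = 1.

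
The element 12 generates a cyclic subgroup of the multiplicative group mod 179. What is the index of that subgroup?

By Lagrange's theorem, ord_179(12) divides φ(179) = 179 − 1 = 178 = 2 · 89.
Divisors of 178: 1, 2, 89, 178.
Evaluate successive powers at the divisors of 178:
12^1 ≡ 12 (mod 179)
12^2 ≡ 144 (mod 179)
12^89 ≡ 1 (mod 179) ✓
Thus |⟨12⟩| = ord(12) = 89.
Index = |(Z/179Z)^×| / |⟨12⟩| = 178 / 89 = 2.

2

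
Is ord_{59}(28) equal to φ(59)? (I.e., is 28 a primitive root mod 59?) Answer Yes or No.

No

φ(59) = 59 − 1 = 58 = 2 · 29.
An element g generates (Z/59Z)^× iff g^(58/q) ≢ 1 (mod 59) for each prime q ∈ {2, 29}.
28^29 ≡ 1 (mod 59)  [q = 2: ≡ 1 ✗]
28^2 ≡ 17 (mod 59)  [q = 29: ≢ 1 ✓]
Since 28^29 ≡ 1, the order of 28 divides 29 < 58, so 28 is not a primitive root.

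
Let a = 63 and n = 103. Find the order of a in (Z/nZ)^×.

Since 63 ∈ (Z/103Z)^×, its order divides φ(103) = 103 − 1 = 102 = 2 · 3 · 17.
Divisors of 102: 1, 2, 3, 6, 17, 34, 51, 102.
Evaluate successive powers at the divisors of 102:
63^1 ≡ 63 (mod 103)
63^2 ≡ 55 (mod 103)
63^3 ≡ 66 (mod 103)
63^6 ≡ 30 (mod 103)
63^17 ≡ 46 (mod 103)
63^34 ≡ 56 (mod 103)
63^51 ≡ 1 (mod 103) ✓
Therefore the multiplicative order of 63 modulo 103 is 51.

51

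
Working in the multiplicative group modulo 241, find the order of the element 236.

40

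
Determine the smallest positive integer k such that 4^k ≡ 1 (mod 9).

ord(4) | φ(9) = φ(3^2) = 3·(3−1) = 6 = 2 · 3.
Divisors of 6: 1, 2, 3, 6.
Evaluate successive powers at the divisors of 6:
4^1 ≡ 4
4^2 ≡ 7
4^3 ≡ 1
So ord_9(4) = 3.

3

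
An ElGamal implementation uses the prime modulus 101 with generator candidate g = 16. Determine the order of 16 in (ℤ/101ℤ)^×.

25

Since 16 ∈ (Z/101Z)^×, its order divides φ(101) = 101 − 1 = 100 = 2^2 · 5^2.
Divisors of 100: 1, 2, 4, 5, 10, 20, 25, 50, 100.
Check 16^d mod 101 for each divisor in increasing order:
16^1 ≡ 16 (mod 101)
16^2 ≡ 54 (mod 101)
16^4 ≡ 88 (mod 101)
16^5 ≡ 95 (mod 101)
16^10 ≡ 36 (mod 101)
16^20 ≡ 84 (mod 101)
16^25 ≡ 1 (mod 101) ✓
The smallest such exponent is 25, so the order of 16 is 25.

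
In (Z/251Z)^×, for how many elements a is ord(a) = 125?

100

φ(251) = 251 − 1 = 250 = 2 · 5^3.
In a cyclic group of order 250, there are φ(d) elements of order d for each divisor d of 250, and zero for non-divisors.
125 = 5^3 divides 250, and φ(125) = 100.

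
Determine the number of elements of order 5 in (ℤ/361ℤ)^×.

0

φ(361) = φ(19^2) = 19·(19−1) = 342 = 2 · 3^2 · 19.
In a cyclic group of order 342, there are φ(d) elements of order d for each divisor d of 342, and zero for non-divisors.
Since 5 ∤ 342, the count is 0.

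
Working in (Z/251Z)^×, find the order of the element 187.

50

The order of 187 must divide φ(251) = 251 − 1 = 250 = 2 · 5^3.
Divisors of 250: 1, 2, 5, 10, 25, 50, 125, 250.
Evaluate successive powers at the divisors of 250:
187^1 ≡ 187 (mod 251)
187^2 ≡ 80 (mod 251)
187^5 ≡ 32 (mod 251)
187^10 ≡ 20 (mod 251)
187^25 ≡ 250 (mod 251)
187^50 ≡ 1 (mod 251) ✓
Hence ord(187) = 50.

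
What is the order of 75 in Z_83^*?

41

Since 75 ∈ (Z/83Z)^×, its order divides φ(83) = 83 − 1 = 82 = 2 · 41.
Divisors of 82: 1, 2, 41, 82.
Test each divisor d:
75^1 ≡ 75 (mod 83)
75^2 ≡ 64 (mod 83)
75^41 ≡ 1 (mod 83) ✓
The smallest such exponent is 41, so the order of 75 is 41.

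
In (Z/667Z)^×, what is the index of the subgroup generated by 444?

4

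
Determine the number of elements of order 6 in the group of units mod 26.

φ(26) = φ(2)·φ(13) = 1·12 = 12 = 2^2 · 3.
In a cyclic group of order 12, there are φ(d) elements of order d for each divisor d of 12, and zero for non-divisors.
6 = 2 · 3 divides 12, and φ(6) = 2.

2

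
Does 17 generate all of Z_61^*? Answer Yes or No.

Yes

φ(61) = 61 − 1 = 60 = 2^2 · 3 · 5.
An element g generates (Z/61Z)^× iff g^(60/q) ≢ 1 (mod 61) for each prime q ∈ {2, 3, 5}.
17^30 ≡ 60 (mod 61)  [q = 2: ≢ 1 ✓]
17^20 ≡ 13 (mod 61)  [q = 3: ≢ 1 ✓]
17^12 ≡ 20 (mod 61)  [q = 5: ≢ 1 ✓]
All checks pass, so 17 has order 60 and is a primitive root modulo 61.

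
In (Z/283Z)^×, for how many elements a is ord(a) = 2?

φ(283) = 283 − 1 = 282 = 2 · 3 · 47.
(Z/283Z)^× is cyclic (|G| = 282); a cyclic group of order m has exactly φ(d) elements of each order d | m, and none otherwise.
2 | 282, and φ(2) = 2 − 1 = 1.

1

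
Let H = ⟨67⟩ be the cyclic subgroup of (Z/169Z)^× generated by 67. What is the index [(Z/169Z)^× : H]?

1

Since 67 ∈ (Z/169Z)^×, its order divides φ(169) = φ(13^2) = 13·(13−1) = 156 = 2^2 · 3 · 13.
Divisors of 156: 1, 2, 3, 4, 6, 12, 13, 26, 39, 52, 78, 156.
Compute 67^d (mod 169) for the divisors d until we hit 1:
67^1 ≡ 67
67^2 ≡ 95
67^3 ≡ 112
67^4 ≡ 68
67^6 ≡ 38
67^12 ≡ 92
67^13 ≡ 80
67^26 ≡ 147
67^39 ≡ 99
67^52 ≡ 146
67^78 ≡ 168
67^156 ≡ 1
Thus |⟨67⟩| = ord(67) = 156.
[(Z/169Z)^× : ⟨67⟩] = 156/156 = 1.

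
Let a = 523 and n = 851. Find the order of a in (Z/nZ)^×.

396

Since 523 ∈ (Z/851Z)^×, its order divides φ(851) = φ(23·37) = (23−1)·(37−1) = 22·36 = 792 = 2^3 · 3^2 · 11.
Divisors of 792: 1, 2, 3, 4, 6, 8, 9, 11, 12, 18, 22, 24, 33, 36, 44, 66, 72, 88, 99, 132, 198, 264, 396, 792.
Compute 523^d (mod 851) for the divisors d until we hit 1:
523^1 ≡ 523 (mod 851)
523^2 ≡ 358 (mod 851)
523^3 ≡ 14 (mod 851)
523^4 ≡ 514 (mod 851)
523^6 ≡ 196 (mod 851)
523^8 ≡ 386 (mod 851)
523^9 ≡ 191 (mod 851)
523^11 ≡ 298 (mod 851)
523^12 ≡ 121 (mod 851)
523^18 ≡ 739 (mod 851)
523^22 ≡ 300 (mod 851)
523^24 ≡ 174 (mod 851)
523^33 ≡ 45 (mod 851)
523^36 ≡ 630 (mod 851)
523^44 ≡ 645 (mod 851)
523^66 ≡ 323 (mod 851)
523^72 ≡ 334 (mod 851)
523^88 ≡ 737 (mod 851)
523^99 ≡ 68 (mod 851)
523^132 ≡ 507 (mod 851)
523^198 ≡ 369 (mod 851)
523^264 ≡ 47 (mod 851)
523^396 ≡ 1 (mod 851) ✓
Therefore the multiplicative order of 523 modulo 851 is 396.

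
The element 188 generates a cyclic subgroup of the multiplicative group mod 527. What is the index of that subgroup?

Since 188 ∈ (Z/527Z)^×, its order divides φ(527) = φ(17·31) = (17−1)·(31−1) = 16·30 = 480 = 2^5 · 3 · 5.
Divisors of 480: 1, 2, 3, 4, 5, 6, 8, 10, 12, 15, 16, 20, 24, 30, 32, 40, 48, 60, 80, 96, 120, 160, 240, 480.
Test each divisor d:
188^1 ≡ 188
188^2 ≡ 35
188^3 ≡ 256
188^4 ≡ 171
188^5 ≡ 1
Thus |⟨188⟩| = ord(188) = 5.
The index is φ(527) / ord(188) = 480 / 5 = 96.

96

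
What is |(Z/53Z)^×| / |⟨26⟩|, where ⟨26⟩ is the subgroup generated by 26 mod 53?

1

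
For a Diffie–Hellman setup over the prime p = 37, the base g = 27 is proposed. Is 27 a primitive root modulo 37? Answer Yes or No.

No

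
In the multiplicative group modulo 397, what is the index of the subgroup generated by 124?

18

The order of 124 must divide φ(397) = 397 − 1 = 396 = 2^2 · 3^2 · 11.
Divisors of 396: 1, 2, 3, 4, 6, 9, 11, 12, 18, 22, 33, 36, 44, 66, 99, 132, 198, 396.
Test each divisor d:
124^1 ≡ 124
124^2 ≡ 290
124^3 ≡ 230
124^4 ≡ 333
124^6 ≡ 99
124^9 ≡ 141
124^11 ≡ 396
124^12 ≡ 273
124^18 ≡ 31
124^22 ≡ 1
The order of 124 is 22, so the subgroup it generates has 22 elements.
The index is φ(397) / ord(124) = 396 / 22 = 18.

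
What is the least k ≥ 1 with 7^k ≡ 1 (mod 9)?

ord(7) | φ(9) = φ(3^2) = 3·(3−1) = 6 = 2 · 3.
Divisors of 6: 1, 2, 3, 6.
Evaluate successive powers at the divisors of 6:
7^1 ≡ 7 (mod 9)
7^2 ≡ 4 (mod 9)
7^3 ≡ 1 (mod 9) ✓
Hence ord(7) = 3.

3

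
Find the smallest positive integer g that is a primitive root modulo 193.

5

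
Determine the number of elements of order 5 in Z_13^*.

0

φ(13) = 13 − 1 = 12 = 2^2 · 3.
Since (Z/13Z)^× is cyclic of order 12, the number of elements of order d is φ(d) when d | 12 and 0 otherwise.
Here 12 is not a multiple of 5, so there are no elements of order 5.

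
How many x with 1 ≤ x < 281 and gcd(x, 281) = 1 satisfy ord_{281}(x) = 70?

24

φ(281) = 281 − 1 = 280 = 2^3 · 5 · 7.
In a cyclic group of order 280, there are φ(d) elements of order d for each divisor d of 280, and zero for non-divisors.
70 = 2 · 5 · 7 divides 280, and φ(70) = 24.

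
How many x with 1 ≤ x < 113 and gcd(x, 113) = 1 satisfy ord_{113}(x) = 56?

24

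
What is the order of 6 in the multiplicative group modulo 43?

3

Since 6 ∈ (Z/43Z)^×, its order divides φ(43) = 43 − 1 = 42 = 2 · 3 · 7.
Divisors of 42: 1, 2, 3, 6, 7, 14, 21, 42.
Test each divisor d:
6^1 ≡ 6
6^2 ≡ 36
6^3 ≡ 1
The smallest such exponent is 3, so the order of 6 is 3.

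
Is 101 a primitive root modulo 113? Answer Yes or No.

Yes

φ(113) = 113 − 1 = 112 = 2^4 · 7.
101 is a primitive root mod 113 iff 101^(φ(113)/q) ≢ 1 for every prime q | φ(113), i.e. q ∈ {2, 7}.
101^56 ≡ 112 (mod 113)  [q = 2: ≢ 1 ✓]
101^16 ≡ 106 (mod 113)  [q = 7: ≢ 1 ✓]
All checks pass, so 101 has order 112 and is a primitive root modulo 113.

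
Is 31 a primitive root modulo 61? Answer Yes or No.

φ(61) = 61 − 1 = 60 = 2^2 · 3 · 5.
An element g generates (Z/61Z)^× iff g^(60/q) ≢ 1 (mod 61) for each prime q ∈ {2, 3, 5}.
31^30 ≡ 60 (mod 61)  [q = 2: ≢ 1 ✓]
31^20 ≡ 13 (mod 61)  [q = 3: ≢ 1 ✓]
31^12 ≡ 34 (mod 61)  [q = 5: ≢ 1 ✓]
Every test exponent gives a nontrivial residue, hence 31 generates the full group.

Yes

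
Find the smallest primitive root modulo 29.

2

φ(29) = 29 − 1 = 28 = 2^2 · 7.
Test candidates g = 2, 3, … against the prime factors q ∈ {2, 7} of φ(29): g is a generator iff g^(28/q) ≢ 1 for every such q.
g = 2: 2^14 ≡ 28; 2^4 ≡ 16 — none is 1, so 2 is a primitive root.
So 2 is the smallest generator of (Z/29Z)^×.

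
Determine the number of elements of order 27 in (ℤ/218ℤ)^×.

18

φ(218) = φ(2)·φ(109) = 1·108 = 108 = 2^2 · 3^3.
(Z/218Z)^× is cyclic (|G| = 108); a cyclic group of order m has exactly φ(d) elements of each order d | m, and none otherwise.
27 = 3^3 divides 108, and φ(27) = 18.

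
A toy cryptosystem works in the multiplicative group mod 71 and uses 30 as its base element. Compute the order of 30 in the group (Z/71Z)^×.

7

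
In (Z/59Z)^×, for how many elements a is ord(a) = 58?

28

φ(59) = 59 − 1 = 58 = 2 · 29.
In a cyclic group of order 58, there are φ(d) elements of order d for each divisor d of 58, and zero for non-divisors.
58 = 2 · 29 divides 58, and φ(58) = 28.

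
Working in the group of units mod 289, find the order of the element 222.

17

ord(222) | φ(289) = φ(17^2) = 17·(17−1) = 272 = 2^4 · 17.
Divisors of 272: 1, 2, 4, 8, 16, 17, 34, 68, 136, 272.
Test each divisor d:
222^1 ≡ 222
222^2 ≡ 154
222^4 ≡ 18
222^8 ≡ 35
222^16 ≡ 69
222^17 ≡ 1
Therefore the multiplicative order of 222 modulo 289 is 17.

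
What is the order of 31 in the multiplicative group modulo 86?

21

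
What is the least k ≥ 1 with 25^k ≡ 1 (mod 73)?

36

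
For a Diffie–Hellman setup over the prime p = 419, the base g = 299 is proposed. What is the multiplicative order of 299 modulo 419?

209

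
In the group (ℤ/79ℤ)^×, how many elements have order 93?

φ(79) = 79 − 1 = 78 = 2 · 3 · 13.
(Z/79Z)^× is cyclic (|G| = 78); a cyclic group of order m has exactly φ(d) elements of each order d | m, and none otherwise.
Here 78 is not a multiple of 93, so there are no elements of order 93.

0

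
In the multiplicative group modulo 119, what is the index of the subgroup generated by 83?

The order of 83 must divide φ(119) = φ(7·17) = (7−1)·(17−1) = 6·16 = 96 = 2^5 · 3.
Divisors of 96: 1, 2, 3, 4, 6, 8, 12, 16, 24, 32, 48, 96.
Evaluate successive powers at the divisors of 96:
83^1 ≡ 83
83^2 ≡ 106
83^3 ≡ 111
83^4 ≡ 50
83^6 ≡ 64
83^8 ≡ 1
So ord_119(83) = 8, hence |⟨83⟩| = 8.
The index is φ(119) / ord(83) = 96 / 8 = 12.

12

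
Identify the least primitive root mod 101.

2

φ(101) = 101 − 1 = 100 = 2^2 · 5^2.
Test candidates g = 2, 3, … against the prime factors q ∈ {2, 5} of φ(101): g is a generator iff g^(100/q) ≢ 1 for every such q.
g = 2: 2^50 ≡ 100; 2^20 ≡ 95 — none is 1, so 2 is a primitive root.
So 2 is the smallest generator of (Z/101Z)^×.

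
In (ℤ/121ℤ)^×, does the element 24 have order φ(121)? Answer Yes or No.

φ(121) = φ(11^2) = 11·(11−1) = 110 = 2 · 5 · 11.
24 is a primitive root mod 121 iff 24^(φ(121)/q) ≢ 1 for every prime q | φ(121), i.e. q ∈ {2, 5, 11}.
24^55 ≡ 120 (mod 121)  [q = 2: ≢ 1 ✓]
24^22 ≡ 81 (mod 121)  [q = 5: ≢ 1 ✓]
24^10 ≡ 45 (mod 121)  [q = 11: ≢ 1 ✓]
Every test exponent gives a nontrivial residue, hence 24 generates the full group.

Yes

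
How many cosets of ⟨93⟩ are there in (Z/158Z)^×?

3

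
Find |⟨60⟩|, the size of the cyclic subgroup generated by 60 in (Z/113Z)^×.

28

ord(60) | φ(113) = 113 − 1 = 112 = 2^4 · 7.
Divisors of 112: 1, 2, 4, 7, 8, 14, 16, 28, 56, 112.
Test each divisor d:
60^1 ≡ 60
60^2 ≡ 97
60^4 ≡ 30
60^7 ≡ 15
60^8 ≡ 109
60^14 ≡ 112
60^16 ≡ 16
60^28 ≡ 1
So ord_113(60) = 28.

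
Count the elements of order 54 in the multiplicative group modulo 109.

φ(109) = 109 − 1 = 108 = 2^2 · 3^3.
(Z/109Z)^× is cyclic (|G| = 108); a cyclic group of order m has exactly φ(d) elements of each order d | m, and none otherwise.
54 = 2 · 3^3 divides 108, and φ(54) = 18.

18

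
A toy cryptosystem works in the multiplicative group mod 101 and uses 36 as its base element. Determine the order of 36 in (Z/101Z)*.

Since 36 ∈ (Z/101Z)^×, its order divides φ(101) = 101 − 1 = 100 = 2^2 · 5^2.
Divisors of 100: 1, 2, 4, 5, 10, 20, 25, 50, 100.
Evaluate successive powers at the divisors of 100:
36^1 ≡ 36 (mod 101)
36^2 ≡ 84 (mod 101)
36^4 ≡ 87 (mod 101)
36^5 ≡ 1 (mod 101) ✓
So ord_101(36) = 5.

5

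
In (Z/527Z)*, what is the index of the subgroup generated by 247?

By Lagrange's theorem, ord_527(247) divides φ(527) = φ(17·31) = (17−1)·(31−1) = 16·30 = 480 = 2^5 · 3 · 5.
Divisors of 480: 1, 2, 3, 4, 5, 6, 8, 10, 12, 15, 16, 20, 24, 30, 32, 40, 48, 60, 80, 96, 120, 160, 240, 480.
Check 247^d mod 527 for each divisor in increasing order:
247^1 ≡ 247 (mod 527)
247^2 ≡ 404 (mod 527)
247^3 ≡ 185 (mod 527)
247^4 ≡ 373 (mod 527)
247^5 ≡ 433 (mod 527)
247^6 ≡ 497 (mod 527)
247^8 ≡ 1 (mod 527) ✓
The order of 247 is 8, so the subgroup it generates has 8 elements.
The index is φ(527) / ord(247) = 480 / 8 = 60.

60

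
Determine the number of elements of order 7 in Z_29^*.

6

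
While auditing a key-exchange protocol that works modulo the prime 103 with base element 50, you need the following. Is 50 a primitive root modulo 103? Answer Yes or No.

φ(103) = 103 − 1 = 102 = 2 · 3 · 17.
It suffices to check that the order of 50 is not a proper divisor of 102: compute 50^(102/q) for q ∈ {2, 3, 17}.
50^51 ≡ 1 (mod 103)  [q = 2: ≡ 1 ✗]
50^34 ≡ 56 (mod 103)  [q = 3: ≢ 1 ✓]
50^6 ≡ 13 (mod 103)  [q = 17: ≢ 1 ✓]
Since 50^51 ≡ 1, the order of 50 divides 51 < 102, so 50 is not a primitive root.

No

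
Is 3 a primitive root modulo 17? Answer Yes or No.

Yes

φ(17) = 17 − 1 = 16 = 2^4.
An element g generates (Z/17Z)^× iff g^(16/q) ≢ 1 (mod 17) for each prime q ∈ {2}.
3^8 ≡ 16 (mod 17)  [q = 2: ≢ 1 ✓]
Every test exponent gives a nontrivial residue, hence 3 generates the full group.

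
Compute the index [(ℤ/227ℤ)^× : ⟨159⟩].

2

By Lagrange's theorem, ord_227(159) divides φ(227) = 227 − 1 = 226 = 2 · 113.
Divisors of 226: 1, 2, 113, 226.
Check 159^d mod 227 for each divisor in increasing order:
159^1 ≡ 159
159^2 ≡ 84
159^113 ≡ 1
Thus |⟨159⟩| = ord(159) = 113.
[(Z/227Z)^× : ⟨159⟩] = 226/113 = 2.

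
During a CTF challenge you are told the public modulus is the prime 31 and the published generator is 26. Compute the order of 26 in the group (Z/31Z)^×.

Since 26 ∈ (Z/31Z)^×, its order divides φ(31) = 31 − 1 = 30 = 2 · 3 · 5.
Divisors of 30: 1, 2, 3, 5, 6, 10, 15, 30.
Compute 26^d (mod 31) for the divisors d until we hit 1:
26^1 ≡ 26
26^2 ≡ 25
26^3 ≡ 30
26^5 ≡ 6
26^6 ≡ 1
Hence ord(26) = 6.

6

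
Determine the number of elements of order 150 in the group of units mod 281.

0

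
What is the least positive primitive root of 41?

6

φ(41) = 41 − 1 = 40 = 2^3 · 5.
g is a primitive root iff g^(40/q) ≢ 1 (mod 41) for each prime q ∈ {2, 5}.
g = 2: 2^20 ≡ 1 — hits 1, so not a primitive root.
g = 3: 3^20 ≡ 40; 3^8 ≡ 1 — hits 1, so not a primitive root.
g = 4: 4^20 ≡ 1 — hits 1, so not a primitive root.
g = 5: 5^20 ≡ 1 — hits 1, so not a primitive root.
g = 6: 6^20 ≡ 40; 6^8 ≡ 10 — none is 1, so 6 is a primitive root.
Hence the least primitive root of 41 is 6.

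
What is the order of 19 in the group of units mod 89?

88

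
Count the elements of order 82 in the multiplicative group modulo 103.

φ(103) = 103 − 1 = 102 = 2 · 3 · 17.
(Z/103Z)^× is cyclic (|G| = 102); a cyclic group of order m has exactly φ(d) elements of each order d | m, and none otherwise.
82 does not divide 102, so no element of (Z/103Z)^× has order 82.

0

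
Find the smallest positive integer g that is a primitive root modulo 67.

φ(67) = 67 − 1 = 66 = 2 · 3 · 11.
g is a primitive root iff g^(66/q) ≢ 1 (mod 67) for each prime q ∈ {2, 3, 11}.
g = 2: 2^33 ≡ 66; 2^22 ≡ 37; 2^6 ≡ 64 — none is 1, so 2 is a primitive root.
Hence the least primitive root of 67 is 2.

2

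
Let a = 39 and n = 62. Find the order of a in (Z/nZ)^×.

By Lagrange's theorem, ord_62(39) divides φ(62) = φ(2)·φ(31) = 1·30 = 30 = 2 · 3 · 5.
Divisors of 30: 1, 2, 3, 5, 6, 10, 15, 30.
Test each divisor d:
39^1 ≡ 39
39^2 ≡ 33
39^3 ≡ 47
39^5 ≡ 1
The smallest such exponent is 5, so the order of 39 is 5.

5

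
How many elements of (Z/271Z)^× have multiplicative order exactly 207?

0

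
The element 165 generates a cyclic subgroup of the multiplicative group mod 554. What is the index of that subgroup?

4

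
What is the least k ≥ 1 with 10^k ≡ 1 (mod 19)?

18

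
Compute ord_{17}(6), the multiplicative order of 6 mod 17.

16

Since 6 ∈ (Z/17Z)^×, its order divides φ(17) = 17 − 1 = 16 = 2^4.
Divisors of 16: 1, 2, 4, 8, 16.
Evaluate successive powers at the divisors of 16:
6^1 ≡ 6 (mod 17)
6^2 ≡ 2 (mod 17)
6^4 ≡ 4 (mod 17)
6^8 ≡ 16 (mod 17)
6^16 ≡ 1 (mod 17) ✓
So ord_17(6) = 16.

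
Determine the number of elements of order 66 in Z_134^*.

20

φ(134) = φ(2)·φ(67) = 1·66 = 66 = 2 · 3 · 11.
(Z/134Z)^× is cyclic (|G| = 66); a cyclic group of order m has exactly φ(d) elements of each order d | m, and none otherwise.
66 = 2 · 3 · 11 divides 66, and φ(66) = 20.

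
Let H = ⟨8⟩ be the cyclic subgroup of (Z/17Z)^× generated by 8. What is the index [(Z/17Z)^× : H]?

2

ord(8) | φ(17) = 17 − 1 = 16 = 2^4.
Divisors of 16: 1, 2, 4, 8, 16.
Compute 8^d (mod 17) for the divisors d until we hit 1:
8^1 ≡ 8
8^2 ≡ 13
8^4 ≡ 16
8^8 ≡ 1
So ord_17(8) = 8, hence |⟨8⟩| = 8.
[(Z/17Z)^× : ⟨8⟩] = 16/8 = 2.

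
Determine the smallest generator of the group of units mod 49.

φ(49) = φ(7^2) = 7·(7−1) = 42 = 2 · 3 · 7.
Test candidates g = 2, 3, … against the prime factors q ∈ {2, 3, 7} of φ(49): g is a generator iff g^(42/q) ≢ 1 for every such q.
g = 2: 2^21 ≡ 1 — hits 1, so not a primitive root.
g = 3: 3^21 ≡ 48; 3^14 ≡ 30; 3^6 ≡ 43 — none is 1, so 3 is a primitive root.
Hence the least primitive root of 49 is 3.

3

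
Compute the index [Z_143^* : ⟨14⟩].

24

By Lagrange's theorem, ord_143(14) divides φ(143) = φ(11·13) = (11−1)·(13−1) = 10·12 = 120 = 2^3 · 3 · 5.
Divisors of 120: 1, 2, 3, 4, 5, 6, 8, 10, 12, 15, 20, 24, 30, 40, 60, 120.
Check 14^d mod 143 for each divisor in increasing order:
14^1 ≡ 14 (mod 143)
14^2 ≡ 53 (mod 143)
14^3 ≡ 27 (mod 143)
14^4 ≡ 92 (mod 143)
14^5 ≡ 1 (mod 143) ✓
The order of 14 is 5, so the subgroup it generates has 5 elements.
The index is φ(143) / ord(14) = 120 / 5 = 24.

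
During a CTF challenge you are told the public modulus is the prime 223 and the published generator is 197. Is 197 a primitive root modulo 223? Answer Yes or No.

No

φ(223) = 223 − 1 = 222 = 2 · 3 · 37.
It suffices to check that the order of 197 is not a proper divisor of 222: compute 197^(222/q) for q ∈ {2, 3, 37}.
197^111 ≡ 1 (mod 223)  [q = 2: ≡ 1 ✗]
197^74 ≡ 1 (mod 223)  [q = 3: ≡ 1 ✗]
197^6 ≡ 120 (mod 223)  [q = 37: ≢ 1 ✓]
The check at q = 2 fails, so 197 generates a proper subgroup.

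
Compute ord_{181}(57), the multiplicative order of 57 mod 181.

180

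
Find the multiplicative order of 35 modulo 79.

78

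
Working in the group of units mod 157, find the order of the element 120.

78

The order of 120 must divide φ(157) = 157 − 1 = 156 = 2^2 · 3 · 13.
Divisors of 156: 1, 2, 3, 4, 6, 12, 13, 26, 39, 52, 78, 156.
Test each divisor d:
120^1 ≡ 120 (mod 157)
120^2 ≡ 113 (mod 157)
120^3 ≡ 58 (mod 157)
120^4 ≡ 52 (mod 157)
120^6 ≡ 67 (mod 157)
120^12 ≡ 93 (mod 157)
120^13 ≡ 13 (mod 157)
120^26 ≡ 12 (mod 157)
120^39 ≡ 156 (mod 157)
120^52 ≡ 144 (mod 157)
120^78 ≡ 1 (mod 157) ✓
Therefore the multiplicative order of 120 modulo 157 is 78.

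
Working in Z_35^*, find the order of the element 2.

12

The order of 2 must divide φ(35) = φ(5·7) = (5−1)·(7−1) = 4·6 = 24 = 2^3 · 3.
Divisors of 24: 1, 2, 3, 4, 6, 8, 12, 24.
Test each divisor d:
2^1 ≡ 2
2^2 ≡ 4
2^3 ≡ 8
2^4 ≡ 16
2^6 ≡ 29
2^8 ≡ 11
2^12 ≡ 1
Therefore the multiplicative order of 2 modulo 35 is 12.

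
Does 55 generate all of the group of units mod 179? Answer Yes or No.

φ(179) = 179 − 1 = 178 = 2 · 89.
An element g generates (Z/179Z)^× iff g^(178/q) ≢ 1 (mod 179) for each prime q ∈ {2, 89}.
55^89 ≡ 178 (mod 179)  [q = 2: ≢ 1 ✓]
55^2 ≡ 161 (mod 179)  [q = 89: ≢ 1 ✓]
None equal 1, so ord_179(55) = 178: 55 is a primitive root.

Yes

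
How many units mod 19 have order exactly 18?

6

φ(19) = 19 − 1 = 18 = 2 · 3^2.
(Z/19Z)^× is cyclic (|G| = 18); a cyclic group of order m has exactly φ(d) elements of each order d | m, and none otherwise.
18 = 2 · 3^2 divides 18, and φ(18) = 6.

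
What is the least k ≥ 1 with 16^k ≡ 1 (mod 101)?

25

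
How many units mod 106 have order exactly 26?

12

φ(106) = φ(2)·φ(53) = 1·52 = 52 = 2^2 · 13.
In a cyclic group of order 52, there are φ(d) elements of order d for each divisor d of 52, and zero for non-divisors.
26 = 2 · 13 divides 52, and φ(26) = 12.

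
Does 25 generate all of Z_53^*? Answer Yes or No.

No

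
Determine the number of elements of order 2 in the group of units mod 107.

φ(107) = 107 − 1 = 106 = 2 · 53.
(Z/107Z)^× is cyclic (|G| = 106); a cyclic group of order m has exactly φ(d) elements of each order d | m, and none otherwise.
2 | 106, and φ(2) = 2 − 1 = 1.

1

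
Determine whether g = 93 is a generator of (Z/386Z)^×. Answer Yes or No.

φ(386) = φ(2)·φ(193) = 1·192 = 192 = 2^6 · 3.
It suffices to check that the order of 93 is not a proper divisor of 192: compute 93^(192/q) for q ∈ {2, 3}.
93^96 ≡ 1 (mod 386)  [q = 2: ≡ 1 ✗]
93^64 ≡ 277 (mod 386)  [q = 3: ≢ 1 ✓]
93^96 ≡ 1 shows ord(93) | 96, strictly less than φ(386); not a primitive root.

No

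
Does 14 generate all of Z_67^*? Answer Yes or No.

φ(67) = 67 − 1 = 66 = 2 · 3 · 11.
An element g generates (Z/67Z)^× iff g^(66/q) ≢ 1 (mod 67) for each prime q ∈ {2, 3, 11}.
14^33 ≡ 1 (mod 67)  [q = 2: ≡ 1 ✗]
14^22 ≡ 1 (mod 67)  [q = 3: ≡ 1 ✗]
14^6 ≡ 9 (mod 67)  [q = 11: ≢ 1 ✓]
Since 14^33 ≡ 1, the order of 14 divides 33 < 66, so 14 is not a primitive root.

No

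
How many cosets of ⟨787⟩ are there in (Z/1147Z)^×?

36

Since 787 ∈ (Z/1147Z)^×, its order divides φ(1147) = φ(31·37) = (31−1)·(37−1) = 30·36 = 1080 = 2^3 · 3^3 · 5.
Divisors of 1080: 1, 2, 3, 4, 5, 6, 8, 9, 10, 12, 15, 18, 20, 24, 27, 30, 36, 40, 45, 54, 60, 72, 90, 108, 120, 135, 180, 216, 270, 360, 540, 1080.
Check 787^d mod 1147 for each divisor in increasing order:
787^1 ≡ 787 (mod 1147)
787^2 ≡ 1136 (mod 1147)
787^3 ≡ 519 (mod 1147)
787^4 ≡ 121 (mod 1147)
787^5 ≡ 26 (mod 1147)
787^6 ≡ 963 (mod 1147)
787^8 ≡ 877 (mod 1147)
787^9 ≡ 852 (mod 1147)
787^10 ≡ 676 (mod 1147)
787^12 ≡ 593 (mod 1147)
787^15 ≡ 371 (mod 1147)
787^18 ≡ 1000 (mod 1147)
787^20 ≡ 470 (mod 1147)
787^24 ≡ 667 (mod 1147)
787^27 ≡ 926 (mod 1147)
787^30 ≡ 1 (mod 1147) ✓
Thus |⟨787⟩| = ord(787) = 30.
Index = |(Z/1147Z)^×| / |⟨787⟩| = 1080 / 30 = 36.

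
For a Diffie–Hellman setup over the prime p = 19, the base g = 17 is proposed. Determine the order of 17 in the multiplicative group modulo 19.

By Lagrange's theorem, ord_19(17) divides φ(19) = 19 − 1 = 18 = 2 · 3^2.
Divisors of 18: 1, 2, 3, 6, 9, 18.
Evaluate successive powers at the divisors of 18:
17^1 ≡ 17 (mod 19)
17^2 ≡ 4 (mod 19)
17^3 ≡ 11 (mod 19)
17^6 ≡ 7 (mod 19)
17^9 ≡ 1 (mod 19) ✓
So ord_19(17) = 9.

9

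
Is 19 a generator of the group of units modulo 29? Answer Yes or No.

φ(29) = 29 − 1 = 28 = 2^2 · 7.
An element g generates (Z/29Z)^× iff g^(28/q) ≢ 1 (mod 29) for each prime q ∈ {2, 7}.
19^14 ≡ 28 (mod 29)  [q = 2: ≢ 1 ✓]
19^4 ≡ 24 (mod 29)  [q = 7: ≢ 1 ✓]
Every test exponent gives a nontrivial residue, hence 19 generates the full group.

Yes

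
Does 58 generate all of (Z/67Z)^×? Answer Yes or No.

No

φ(67) = 67 − 1 = 66 = 2 · 3 · 11.
58 is a primitive root mod 67 iff 58^(φ(67)/q) ≢ 1 for every prime q | φ(67), i.e. q ∈ {2, 3, 11}.
58^33 ≡ 66 (mod 67)  [q = 2: ≢ 1 ✓]
58^22 ≡ 1 (mod 67)  [q = 3: ≡ 1 ✗]
58^6 ≡ 64 (mod 67)  [q = 11: ≢ 1 ✓]
The check at q = 3 fails, so 58 generates a proper subgroup.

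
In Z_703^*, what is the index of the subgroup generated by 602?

36

By Lagrange's theorem, ord_703(602) divides φ(703) = φ(19·37) = (19−1)·(37−1) = 18·36 = 648 = 2^3 · 3^4.
Divisors of 648: 1, 2, 3, 4, 6, 8, 9, 12, 18, 24, 27, 36, 54, 72, 81, 108, 162, 216, 324, 648.
Check 602^d mod 703 for each divisor in increasing order:
602^1 ≡ 602
602^2 ≡ 359
602^3 ≡ 297
602^4 ≡ 232
602^6 ≡ 334
602^8 ≡ 396
602^9 ≡ 75
602^12 ≡ 482
602^18 ≡ 1
The order of 602 is 18, so the subgroup it generates has 18 elements.
Index = |(Z/703Z)^×| / |⟨602⟩| = 648 / 18 = 36.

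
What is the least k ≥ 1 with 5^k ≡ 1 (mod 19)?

By Lagrange's theorem, ord_19(5) divides φ(19) = 19 − 1 = 18 = 2 · 3^2.
Divisors of 18: 1, 2, 3, 6, 9, 18.
Check 5^d mod 19 for each divisor in increasing order:
5^1 ≡ 5 (mod 19)
5^2 ≡ 6 (mod 19)
5^3 ≡ 11 (mod 19)
5^6 ≡ 7 (mod 19)
5^9 ≡ 1 (mod 19) ✓
The smallest such exponent is 9, so the order of 5 is 9.

9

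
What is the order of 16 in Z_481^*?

Since 16 ∈ (Z/481Z)^×, its order divides φ(481) = φ(13·37) = (13−1)·(37−1) = 12·36 = 432 = 2^4 · 3^3.
Divisors of 432: 1, 2, 3, 4, 6, 8, 9, 12, 16, 18, 24, 27, 36, 48, 54, 72, 108, 144, 216, 432.
Evaluate successive powers at the divisors of 432:
16^1 ≡ 16 (mod 481)
16^2 ≡ 256 (mod 481)
16^3 ≡ 248 (mod 481)
16^4 ≡ 120 (mod 481)
16^6 ≡ 417 (mod 481)
16^8 ≡ 451 (mod 481)
16^9 ≡ 1 (mod 481) ✓
So ord_481(16) = 9.

9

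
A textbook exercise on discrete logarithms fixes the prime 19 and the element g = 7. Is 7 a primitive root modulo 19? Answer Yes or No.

No

φ(19) = 19 − 1 = 18 = 2 · 3^2.
Test 7^(18/q) mod 19 for each prime factor q of 18:
7^9 ≡ 1 (mod 19)  [q = 2: ≡ 1 ✗]
7^6 ≡ 1 (mod 19)  [q = 3: ≡ 1 ✗]
The check at q = 2 fails, so 7 generates a proper subgroup.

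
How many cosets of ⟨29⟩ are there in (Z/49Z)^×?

Since 29 ∈ (Z/49Z)^×, its order divides φ(49) = φ(7^2) = 7·(7−1) = 42 = 2 · 3 · 7.
Divisors of 42: 1, 2, 3, 6, 7, 14, 21, 42.
Evaluate successive powers at the divisors of 42:
29^1 ≡ 29 (mod 49)
29^2 ≡ 8 (mod 49)
29^3 ≡ 36 (mod 49)
29^6 ≡ 22 (mod 49)
29^7 ≡ 1 (mod 49) ✓
Thus |⟨29⟩| = ord(29) = 7.
[(Z/49Z)^× : ⟨29⟩] = 42/7 = 6.

6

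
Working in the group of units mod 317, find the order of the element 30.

316

By Lagrange's theorem, ord_317(30) divides φ(317) = 317 − 1 = 316 = 2^2 · 79.
Divisors of 316: 1, 2, 4, 79, 158, 316.
Check 30^d mod 317 for each divisor in increasing order:
30^1 ≡ 30 (mod 317)
30^2 ≡ 266 (mod 317)
30^4 ≡ 65 (mod 317)
30^79 ≡ 203 (mod 317)
30^158 ≡ 316 (mod 317)
30^316 ≡ 1 (mod 317) ✓
Therefore the multiplicative order of 30 modulo 317 is 316.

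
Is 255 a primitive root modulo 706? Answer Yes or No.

No

φ(706) = φ(2)·φ(353) = 1·352 = 352 = 2^5 · 11.
Test 255^(352/q) mod 706 for each prime factor q of 352:
255^176 ≡ 1 (mod 706)  [q = 2: ≡ 1 ✗]
255^32 ≡ 411 (mod 706)  [q = 11: ≢ 1 ✓]
255^176 ≡ 1 shows ord(255) | 176, strictly less than φ(706); not a primitive root.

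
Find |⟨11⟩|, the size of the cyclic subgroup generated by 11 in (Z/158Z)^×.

39

The order of 11 must divide φ(158) = φ(2)·φ(79) = 1·78 = 78 = 2 · 3 · 13.
Divisors of 78: 1, 2, 3, 6, 13, 26, 39, 78.
Test each divisor d:
11^1 ≡ 11 (mod 158)
11^2 ≡ 121 (mod 158)
11^3 ≡ 67 (mod 158)
11^6 ≡ 65 (mod 158)
11^13 ≡ 23 (mod 158)
11^26 ≡ 55 (mod 158)
11^39 ≡ 1 (mod 158) ✓
Hence ord(11) = 39.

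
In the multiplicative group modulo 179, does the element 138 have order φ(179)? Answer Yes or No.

No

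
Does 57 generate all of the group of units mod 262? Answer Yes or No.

Yes

φ(262) = φ(2)·φ(131) = 1·130 = 130 = 2 · 5 · 13.
57 is a primitive root mod 262 iff 57^(φ(262)/q) ≢ 1 for every prime q | φ(262), i.e. q ∈ {2, 5, 13}.
57^65 ≡ 261 (mod 262)  [q = 2: ≢ 1 ✓]
57^26 ≡ 189 (mod 262)  [q = 5: ≢ 1 ✓]
57^10 ≡ 193 (mod 262)  [q = 13: ≢ 1 ✓]
Every test exponent gives a nontrivial residue, hence 57 generates the full group.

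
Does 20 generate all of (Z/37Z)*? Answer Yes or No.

φ(37) = 37 − 1 = 36 = 2^2 · 3^2.
An element g generates (Z/37Z)^× iff g^(36/q) ≢ 1 (mod 37) for each prime q ∈ {2, 3}.
20^18 ≡ 36 (mod 37)  [q = 2: ≢ 1 ✓]
20^12 ≡ 26 (mod 37)  [q = 3: ≢ 1 ✓]
All checks pass, so 20 has order 36 and is a primitive root modulo 37.

Yes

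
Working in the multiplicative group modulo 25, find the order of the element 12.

20

The order of 12 must divide φ(25) = φ(5^2) = 5·(5−1) = 20 = 2^2 · 5.
Divisors of 20: 1, 2, 4, 5, 10, 20.
Check 12^d mod 25 for each divisor in increasing order:
12^1 ≡ 12
12^2 ≡ 19
12^4 ≡ 11
12^5 ≡ 7
12^10 ≡ 24
12^20 ≡ 1
Hence ord(12) = 20.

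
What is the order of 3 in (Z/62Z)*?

The order of 3 must divide φ(62) = φ(2)·φ(31) = 1·30 = 30 = 2 · 3 · 5.
Divisors of 30: 1, 2, 3, 5, 6, 10, 15, 30.
Test each divisor d:
3^1 ≡ 3
3^2 ≡ 9
3^3 ≡ 27
3^5 ≡ 57
3^6 ≡ 47
3^10 ≡ 25
3^15 ≡ 61
3^30 ≡ 1
The smallest such exponent is 30, so the order of 3 is 30.

30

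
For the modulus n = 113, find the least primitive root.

3

φ(113) = 113 − 1 = 112 = 2^4 · 7.
Test candidates g = 2, 3, … against the prime factors q ∈ {2, 7} of φ(113): g is a generator iff g^(112/q) ≢ 1 for every such q.
g = 2: 2^56 ≡ 1 — hits 1, so not a primitive root.
g = 3: 3^56 ≡ 112; 3^16 ≡ 49 — none is 1, so 3 is a primitive root.
Hence the least primitive root of 113 is 3.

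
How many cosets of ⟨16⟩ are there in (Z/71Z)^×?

The order of 16 must divide φ(71) = 71 − 1 = 70 = 2 · 5 · 7.
Divisors of 70: 1, 2, 5, 7, 10, 14, 35, 70.
Test each divisor d:
16^1 ≡ 16
16^2 ≡ 43
16^5 ≡ 48
16^7 ≡ 5
16^10 ≡ 32
16^14 ≡ 25
16^35 ≡ 1
So ord_71(16) = 35, hence |⟨16⟩| = 35.
[(Z/71Z)^× : ⟨16⟩] = 70/35 = 2.

2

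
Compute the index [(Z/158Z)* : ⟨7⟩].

1

By Lagrange's theorem, ord_158(7) divides φ(158) = φ(2)·φ(79) = 1·78 = 78 = 2 · 3 · 13.
Divisors of 78: 1, 2, 3, 6, 13, 26, 39, 78.
Test each divisor d:
7^1 ≡ 7 (mod 158)
7^2 ≡ 49 (mod 158)
7^3 ≡ 27 (mod 158)
7^6 ≡ 97 (mod 158)
7^13 ≡ 135 (mod 158)
7^26 ≡ 55 (mod 158)
7^39 ≡ 157 (mod 158)
7^78 ≡ 1 (mod 158) ✓
The order of 7 is 78, so the subgroup it generates has 78 elements.
[(Z/158Z)^× : ⟨7⟩] = 78/78 = 1.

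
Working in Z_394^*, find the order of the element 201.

The order of 201 must divide φ(394) = φ(2)·φ(197) = 1·196 = 196 = 2^2 · 7^2.
Divisors of 196: 1, 2, 4, 7, 14, 28, 49, 98, 196.
Evaluate successive powers at the divisors of 196:
201^1 ≡ 201 (mod 394)
201^2 ≡ 213 (mod 394)
201^4 ≡ 59 (mod 394)
201^7 ≡ 33 (mod 394)
201^14 ≡ 301 (mod 394)
201^28 ≡ 375 (mod 394)
201^49 ≡ 393 (mod 394)
201^98 ≡ 1 (mod 394) ✓
The smallest such exponent is 98, so the order of 201 is 98.

98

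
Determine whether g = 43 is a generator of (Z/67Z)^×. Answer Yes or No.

φ(67) = 67 − 1 = 66 = 2 · 3 · 11.
It suffices to check that the order of 43 is not a proper divisor of 66: compute 43^(66/q) for q ∈ {2, 3, 11}.
43^33 ≡ 66 (mod 67)  [q = 2: ≢ 1 ✓]
43^22 ≡ 1 (mod 67)  [q = 3: ≡ 1 ✗]
43^6 ≡ 15 (mod 67)  [q = 11: ≢ 1 ✓]
43^22 ≡ 1 shows ord(43) | 22, strictly less than φ(67); not a primitive root.

No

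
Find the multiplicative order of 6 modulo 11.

Since 6 ∈ (Z/11Z)^×, its order divides φ(11) = 11 − 1 = 10 = 2 · 5.
Divisors of 10: 1, 2, 5, 10.
Compute 6^d (mod 11) for the divisors d until we hit 1:
6^1 ≡ 6 (mod 11)
6^2 ≡ 3 (mod 11)
6^5 ≡ 10 (mod 11)
6^10 ≡ 1 (mod 11) ✓
The smallest such exponent is 10, so the order of 6 is 10.

10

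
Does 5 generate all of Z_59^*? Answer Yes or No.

No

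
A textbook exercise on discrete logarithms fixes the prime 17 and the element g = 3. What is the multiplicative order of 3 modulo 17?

16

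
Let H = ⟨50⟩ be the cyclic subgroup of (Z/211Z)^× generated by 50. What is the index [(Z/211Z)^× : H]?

5

Since 50 ∈ (Z/211Z)^×, its order divides φ(211) = 211 − 1 = 210 = 2 · 3 · 5 · 7.
Divisors of 210: 1, 2, 3, 5, 6, 7, 10, 14, 15, 21, 30, 35, 42, 70, 105, 210.
Compute 50^d (mod 211) for the divisors d until we hit 1:
50^1 ≡ 50 (mod 211)
50^2 ≡ 179 (mod 211)
50^3 ≡ 88 (mod 211)
50^5 ≡ 138 (mod 211)
50^6 ≡ 148 (mod 211)
50^7 ≡ 15 (mod 211)
50^10 ≡ 54 (mod 211)
50^14 ≡ 14 (mod 211)
50^15 ≡ 67 (mod 211)
50^21 ≡ 210 (mod 211)
50^30 ≡ 58 (mod 211)
50^35 ≡ 197 (mod 211)
50^42 ≡ 1 (mod 211) ✓
Thus |⟨50⟩| = ord(50) = 42.
Index = |(Z/211Z)^×| / |⟨50⟩| = 210 / 42 = 5.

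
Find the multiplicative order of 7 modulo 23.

22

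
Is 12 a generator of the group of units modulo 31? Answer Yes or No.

Yes

φ(31) = 31 − 1 = 30 = 2 · 3 · 5.
12 is a primitive root mod 31 iff 12^(φ(31)/q) ≢ 1 for every prime q | φ(31), i.e. q ∈ {2, 3, 5}.
12^15 ≡ 30 (mod 31)  [q = 2: ≢ 1 ✓]
12^10 ≡ 25 (mod 31)  [q = 3: ≢ 1 ✓]
12^6 ≡ 2 (mod 31)  [q = 5: ≢ 1 ✓]
All checks pass, so 12 has order 30 and is a primitive root modulo 31.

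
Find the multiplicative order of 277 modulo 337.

Since 277 ∈ (Z/337Z)^×, its order divides φ(337) = 337 − 1 = 336 = 2^4 · 3 · 7.
Divisors of 336: 1, 2, 3, 4, 6, 7, 8, 12, 14, 16, 21, 24, 28, 42, 48, 56, 84, 112, 168, 336.
Evaluate successive powers at the divisors of 336:
277^1 ≡ 277 (mod 337)
277^2 ≡ 230 (mod 337)
277^3 ≡ 17 (mod 337)
277^4 ≡ 328 (mod 337)
277^6 ≡ 289 (mod 337)
277^7 ≡ 184 (mod 337)
277^8 ≡ 81 (mod 337)
277^12 ≡ 282 (mod 337)
277^14 ≡ 156 (mod 337)
277^16 ≡ 158 (mod 337)
277^21 ≡ 59 (mod 337)
277^24 ≡ 329 (mod 337)
277^28 ≡ 72 (mod 337)
277^42 ≡ 111 (mod 337)
277^48 ≡ 64 (mod 337)
277^56 ≡ 129 (mod 337)
277^84 ≡ 189 (mod 337)
277^112 ≡ 128 (mod 337)
277^168 ≡ 336 (mod 337)
277^336 ≡ 1 (mod 337) ✓
Therefore the multiplicative order of 277 modulo 337 is 336.

336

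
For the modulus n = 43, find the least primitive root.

3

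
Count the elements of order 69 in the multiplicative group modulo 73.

0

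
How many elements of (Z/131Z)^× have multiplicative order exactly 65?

φ(131) = 131 − 1 = 130 = 2 · 5 · 13.
In a cyclic group of order 130, there are φ(d) elements of order d for each divisor d of 130, and zero for non-divisors.
65 = 5 · 13 divides 130, and φ(65) = 48.

48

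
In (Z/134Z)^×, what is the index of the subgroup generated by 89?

6

ord(89) | φ(134) = φ(2)·φ(67) = 1·66 = 66 = 2 · 3 · 11.
Divisors of 66: 1, 2, 3, 6, 11, 22, 33, 66.
Evaluate successive powers at the divisors of 66:
89^1 ≡ 89 (mod 134)
89^2 ≡ 15 (mod 134)
89^3 ≡ 129 (mod 134)
89^6 ≡ 25 (mod 134)
89^11 ≡ 1 (mod 134) ✓
So ord_134(89) = 11, hence |⟨89⟩| = 11.
[(Z/134Z)^× : ⟨89⟩] = 66/11 = 6.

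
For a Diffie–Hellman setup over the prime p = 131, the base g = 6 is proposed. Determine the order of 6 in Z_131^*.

130

ord(6) | φ(131) = 131 − 1 = 130 = 2 · 5 · 13.
Divisors of 130: 1, 2, 5, 10, 13, 26, 65, 130.
Check 6^d mod 131 for each divisor in increasing order:
6^1 ≡ 6
6^2 ≡ 36
6^5 ≡ 47
6^10 ≡ 113
6^13 ≡ 42
6^26 ≡ 61
6^65 ≡ 130
6^130 ≡ 1
Hence ord(6) = 130.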